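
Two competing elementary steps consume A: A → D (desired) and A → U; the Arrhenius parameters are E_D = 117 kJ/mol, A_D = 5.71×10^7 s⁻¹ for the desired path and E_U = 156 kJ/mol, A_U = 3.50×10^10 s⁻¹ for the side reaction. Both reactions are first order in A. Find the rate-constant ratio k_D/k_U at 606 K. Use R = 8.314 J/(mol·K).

Since both paths have the same order in A, the concentration cancels and S_{D/U} = k_D/k_U = (A_D/A_U)·exp[(E_U−E_D)/(RT)].
(E_U−E_D)/(RT) = (156−117)×10³/(8.314×606) = 39000/5038 = 7.741.
k_D/k_U = (5.71×10^7/3.50×10^10)·exp(7.741) = 0.001631 × 2300 = 3.75.

3.75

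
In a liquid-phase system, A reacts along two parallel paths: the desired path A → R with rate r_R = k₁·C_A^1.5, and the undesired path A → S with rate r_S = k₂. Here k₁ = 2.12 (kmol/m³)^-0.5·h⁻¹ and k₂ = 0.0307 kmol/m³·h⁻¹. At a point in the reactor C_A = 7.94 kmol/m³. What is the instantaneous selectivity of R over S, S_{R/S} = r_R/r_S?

S_{R/S} = r_R/r_S = (k₁·C_A^1.5)/(k₂) = (k₁/k₂)·C_A^1.5.
= (2.12×7.940^1.5) / (0.0307) = 47.43/0.03070 = 1545.
Since the desired path is higher order in A, keeping C_A high (PFR or concentrated feed) favours R.

1545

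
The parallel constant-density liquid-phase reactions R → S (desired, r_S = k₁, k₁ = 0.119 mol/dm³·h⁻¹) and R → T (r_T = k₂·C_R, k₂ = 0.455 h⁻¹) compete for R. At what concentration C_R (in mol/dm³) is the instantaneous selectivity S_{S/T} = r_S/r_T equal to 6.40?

S_{S/T} = (k₁/k₂)·C_R⁻¹ ⇒ C_R = (S·k₂/k₁)^(-1).
= (6.40×0.455/0.119)^(-1) = (24.47)^(-1) = 0.0409 mol/dm³.

0.0409 mol/dm³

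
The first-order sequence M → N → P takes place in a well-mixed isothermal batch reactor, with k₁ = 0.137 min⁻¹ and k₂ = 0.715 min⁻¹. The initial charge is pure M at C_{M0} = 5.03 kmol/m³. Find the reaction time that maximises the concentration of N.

2.86 min

For first-order series the maximum of C_N occurs at t_opt = ln(k₂/k₁)/(k₂−k₁).
= ln(0.715/0.137)/(0.715−0.137) = ln(5.219)/0.5780 = 1.652/0.5780 = 2.86 min.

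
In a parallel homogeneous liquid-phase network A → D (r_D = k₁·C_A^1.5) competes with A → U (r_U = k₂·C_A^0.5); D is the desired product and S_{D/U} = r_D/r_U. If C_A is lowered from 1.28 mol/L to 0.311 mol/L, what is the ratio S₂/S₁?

S_{D/U} = (k₁/k₂)·C_A, so S₂/S₁ = (C_{A,2}/C_{A,1}).
= 0.311/1.28 = 0.243.

0.243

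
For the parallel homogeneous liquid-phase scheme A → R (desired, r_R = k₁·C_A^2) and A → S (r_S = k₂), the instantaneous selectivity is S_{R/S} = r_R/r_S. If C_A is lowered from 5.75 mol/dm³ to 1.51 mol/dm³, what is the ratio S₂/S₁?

0.0690

S_{R/S} = (k₁/k₂)·C_A^2, so S₂/S₁ = (C_{A,2}/C_{A,1})^2.
= (1.51/5.75)^2 = (0.2626)^2 = 0.0690.
Selectivity toward R falls as C_A falls — high-concentration operation is favoured.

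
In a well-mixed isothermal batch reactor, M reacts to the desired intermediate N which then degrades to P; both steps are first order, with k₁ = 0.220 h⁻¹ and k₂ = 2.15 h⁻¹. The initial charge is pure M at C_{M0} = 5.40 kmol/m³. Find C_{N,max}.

0.426 kmol/m³

For a first-order series the maximum intermediate yield is C_{N,max}/C_{M0} = (k₁/k₂)^[k₂/(k₂−k₁)].
= (0.220/2.15)^(2.15/(2.15−0.220)) = (0.1023)^(1.114) = 0.07891.
C_{N,max} = 0.07891×5.40 = 0.426 kmol/m³.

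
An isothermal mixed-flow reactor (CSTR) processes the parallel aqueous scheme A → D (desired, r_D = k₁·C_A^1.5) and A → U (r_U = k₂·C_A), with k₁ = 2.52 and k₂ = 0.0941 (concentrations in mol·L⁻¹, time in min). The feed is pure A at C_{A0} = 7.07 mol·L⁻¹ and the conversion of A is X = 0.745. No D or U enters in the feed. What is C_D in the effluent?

5.12 mol·L⁻¹

Exit C_A = C_{A0}(1−X) = 7.07×0.255 = 1.803 mol·L⁻¹.
In a CSTR the entire volume is at exit conditions, so r_D = 2.52×1.803^1.5 = 6.100 and r_U = 0.0941×1.803 = 0.1696.
Fraction of consumed A going to D: r_D/(r_D+r_U) = 0.9729.
C_D = 0.9729·C_{A0}·X = 0.9729×7.07×0.745 = 5.12 mol·L⁻¹.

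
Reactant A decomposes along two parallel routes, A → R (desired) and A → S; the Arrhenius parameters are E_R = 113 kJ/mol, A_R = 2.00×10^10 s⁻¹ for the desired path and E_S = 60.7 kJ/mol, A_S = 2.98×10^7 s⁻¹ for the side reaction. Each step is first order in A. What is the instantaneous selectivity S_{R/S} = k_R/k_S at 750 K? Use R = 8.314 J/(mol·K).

0.153

Since both paths have the same order in A, the concentration cancels and S_{R/S} = k_R/k_S = (A_R/A_S)·exp[(E_S−E_R)/(RT)].
(E_S−E_R)/(RT) = (60.7−113)×10³/(8.314×750) = -52300/6236 = -8.387.
k_R/k_S = (2.00×10^10/2.98×10^7)·exp(-8.387) = 671.1 × 2.277×10^-4 = 0.153.
Since E_R > E_S, raising the temperature improves selectivity toward R.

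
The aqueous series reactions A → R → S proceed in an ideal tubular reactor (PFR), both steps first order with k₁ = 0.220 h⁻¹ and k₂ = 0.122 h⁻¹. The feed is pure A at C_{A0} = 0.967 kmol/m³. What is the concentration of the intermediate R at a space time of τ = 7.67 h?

For first-order series with pure A initially, C_R(τ) = k₁C_{A0}/(k₂−k₁)·(e^(−k₁τ) − e^(−k₂τ)).
e^(−k₁τ) = e^(−0.220×7.67) = e^(−1.687) = 0.1850; e^(−k₂τ) = e^(−0.9357) = 0.3923.
C_R = 0.220×0.967/(0.122−0.220) × (0.1850−0.3923) = (-2.171)×(-0.2073) = 0.4500 kmol/m³.

0.450 kmol/m³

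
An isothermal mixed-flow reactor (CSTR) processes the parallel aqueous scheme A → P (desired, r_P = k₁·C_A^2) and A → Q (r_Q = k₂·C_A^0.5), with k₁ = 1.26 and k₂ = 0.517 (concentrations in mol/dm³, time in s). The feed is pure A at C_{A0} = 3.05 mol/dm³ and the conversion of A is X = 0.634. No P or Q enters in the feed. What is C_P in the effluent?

1.43 mol/dm³

Exit C_A = C_{A0}(1−X) = 3.05×0.366 = 1.116 mol/dm³.
In a CSTR the entire volume is at exit conditions, so r_P = 1.26×1.116^2 = 1.570 and r_Q = 0.517×1.116^0.5 = 0.5462.
Fraction of consumed A going to P: r_P/(r_P+r_Q) = 0.7419.
C_P = 0.7419·C_{A0}·X = 0.7419×3.05×0.634 = 1.43 mol/dm³.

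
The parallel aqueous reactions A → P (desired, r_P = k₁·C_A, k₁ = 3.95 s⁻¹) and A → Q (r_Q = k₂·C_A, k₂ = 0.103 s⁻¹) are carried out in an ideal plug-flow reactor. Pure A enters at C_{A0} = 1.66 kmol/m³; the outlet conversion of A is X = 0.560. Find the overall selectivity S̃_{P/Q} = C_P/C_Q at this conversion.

38.3

C_A = C_{A0}(1−X) = 0.7304 kmol/m³.
Both paths are first order in A, so the instantaneous fraction to P is constant: dC_P/d(−C_A) = k₁/(k₁+k₂) = 0.9746.
C_P = 0.9746·(C_{A0}−C_A) = 0.9746×0.9296 = 0.906 kmol/m³.
C_Q = (C_{A0}−C_A)−C_P = 0.02362 kmol/m³; S̃_{P/Q} = 0.9060/0.02362 = 38.3.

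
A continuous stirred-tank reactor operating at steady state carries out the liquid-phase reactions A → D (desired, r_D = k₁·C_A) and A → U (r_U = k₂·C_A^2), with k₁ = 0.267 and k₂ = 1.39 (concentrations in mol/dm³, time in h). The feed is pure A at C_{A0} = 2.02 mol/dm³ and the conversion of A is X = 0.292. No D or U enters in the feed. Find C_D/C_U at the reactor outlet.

Exit C_A = C_{A0}(1−X) = 2.02×0.708 = 1.430 mol/dm³.
Rates in a CSTR are evaluated at the outlet concentration: r_D = 0.267×1.430 = 0.3819, r_U = 1.39×1.430^2 = 2.843.
Overall selectivity = C_D/C_U = r_Dτ/(r_Uτ) = r_D/r_U = 0.134.

0.134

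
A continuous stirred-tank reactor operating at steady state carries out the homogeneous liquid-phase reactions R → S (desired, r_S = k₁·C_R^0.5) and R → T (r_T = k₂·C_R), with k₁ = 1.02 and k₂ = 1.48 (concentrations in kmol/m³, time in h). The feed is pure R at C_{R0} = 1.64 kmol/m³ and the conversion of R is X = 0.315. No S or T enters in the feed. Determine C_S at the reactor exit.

0.204 kmol/m³

Exit C_R = C_{R0}(1−X) = 1.64×0.685 = 1.123 kmol/m³.
A CSTR operates uniformly at the exit composition, giving r_S = 1.081 and r_T = 1.663 (each k·C_R^n at C_R = 1.123).
Fraction of consumed R going to S: r_S/(r_S+r_T) = 0.3940.
C_S = 0.3940·C_{R0}·X = 0.3940×1.64×0.315 = 0.204 kmol/m³.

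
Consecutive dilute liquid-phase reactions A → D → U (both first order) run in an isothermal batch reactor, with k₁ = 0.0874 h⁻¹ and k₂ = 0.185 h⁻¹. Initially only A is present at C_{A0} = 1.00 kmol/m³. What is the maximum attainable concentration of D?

0.241 kmol/m³

At the optimum, C_{D,max}/C_{A0} = (k₁/k₂)^[k₂/(k₂−k₁)].
= (0.0874/0.185)^(0.185/(0.185−0.0874)) = (0.4724)^(1.895) = 0.2414.
C_{D,max} = 0.2414×1.00 = 0.241 kmol/m³.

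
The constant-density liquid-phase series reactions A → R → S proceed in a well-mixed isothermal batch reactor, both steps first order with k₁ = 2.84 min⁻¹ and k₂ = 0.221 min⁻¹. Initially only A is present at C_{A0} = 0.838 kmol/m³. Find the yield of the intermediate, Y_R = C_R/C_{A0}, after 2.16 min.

0.670

The intermediate concentration in a first-order A→B→C sequence is C_R = k₁C_{A0}(e^(−k₁t) − e^(−k₂t))/(k₂−k₁).
e^(−k₁t) = e^(−2.84×2.16) = e^(−6.134) = 0.002167; e^(−k₂t) = e^(−0.4774) = 0.6204.
C_R = 2.84×0.838/(0.221−2.84) × (0.002167−0.6204) = (-0.9087)×(-0.6183) = 0.5618 kmol/m³.
Y_R = C_R/C_{A0} = 0.5618/0.838 = 0.670.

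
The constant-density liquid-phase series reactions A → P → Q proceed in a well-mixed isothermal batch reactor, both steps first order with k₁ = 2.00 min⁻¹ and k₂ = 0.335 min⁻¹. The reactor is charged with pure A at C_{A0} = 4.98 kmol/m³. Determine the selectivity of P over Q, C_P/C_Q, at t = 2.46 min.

The intermediate concentration in a first-order A→B→C sequence is C_P = k₁C_{A0}(e^(−k₁t) − e^(−k₂t))/(k₂−k₁).
e^(−k₁t) = e^(−2.00×2.46) = e^(−4.920) = 0.007299; e^(−k₂t) = e^(−0.8241) = 0.4386.
C_P = 2.00×4.98/(0.335−2.00) × (0.007299−0.4386) = (-5.982)×(-0.4313) = 2.580 kmol/m³.
C_A = C_{A0}e^(−k₁t) = 0.03635 kmol/m³, so C_Q = C_{A0}−C_A−C_P = 2.363 kmol/m³; C_P/C_Q = 1.09.

1.09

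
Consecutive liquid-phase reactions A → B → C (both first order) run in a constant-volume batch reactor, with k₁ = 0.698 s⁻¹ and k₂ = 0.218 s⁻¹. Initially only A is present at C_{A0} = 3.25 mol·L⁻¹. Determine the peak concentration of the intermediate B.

1.92 mol·L⁻¹

For a first-order series the maximum intermediate yield is C_{B,max}/C_{A0} = (k₁/k₂)^[k₂/(k₂−k₁)].
= (0.698/0.218)^(0.218/(0.218−0.698)) = (3.202)^(-0.4542) = 0.5895.
C_{B,max} = 0.5895×3.25 = 1.92 mol·L⁻¹.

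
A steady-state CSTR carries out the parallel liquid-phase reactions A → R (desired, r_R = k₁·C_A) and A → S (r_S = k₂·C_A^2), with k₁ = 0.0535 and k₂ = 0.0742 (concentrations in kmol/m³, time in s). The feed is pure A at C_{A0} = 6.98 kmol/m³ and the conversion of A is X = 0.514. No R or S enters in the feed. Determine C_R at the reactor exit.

Exit C_A = C_{A0}(1−X) = 6.98×0.486 = 3.392 kmol/m³.
Rates in a CSTR are evaluated at the outlet concentration: r_R = 0.0535×3.392 = 0.1815, r_S = 0.0742×3.392^2 = 0.8539.
Fraction of consumed A going to R: r_R/(r_R+r_S) = 0.1753.
C_R = 0.1753·C_{A0}·X = 0.1753×6.98×0.514 = 0.629 kmol/m³.

0.629 kmol/m³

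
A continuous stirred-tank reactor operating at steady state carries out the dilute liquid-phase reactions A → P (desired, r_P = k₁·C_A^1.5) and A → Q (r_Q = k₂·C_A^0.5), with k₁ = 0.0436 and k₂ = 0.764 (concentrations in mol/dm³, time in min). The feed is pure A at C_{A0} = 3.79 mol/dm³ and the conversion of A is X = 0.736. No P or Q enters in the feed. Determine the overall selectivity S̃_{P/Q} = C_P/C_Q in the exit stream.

0.0571

Exit C_A = C_{A0}(1−X) = 3.79×0.264 = 1.001 mol/dm³.
Rates in a CSTR are evaluated at the outlet concentration: r_P = 0.0436×1.001^1.5 = 0.04364, r_Q = 0.764×1.001^0.5 = 0.7642.
Overall selectivity = C_P/C_Q = r_Pτ/(r_Qτ) = r_P/r_Q = 0.0571.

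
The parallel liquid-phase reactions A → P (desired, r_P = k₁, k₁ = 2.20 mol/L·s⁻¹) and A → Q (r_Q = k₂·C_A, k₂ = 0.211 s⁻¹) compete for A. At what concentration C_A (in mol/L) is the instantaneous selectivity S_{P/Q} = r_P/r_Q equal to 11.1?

0.939 mol/L

S_{P/Q} = (k₁/k₂)·C_A⁻¹ ⇒ C_A = (S·k₂/k₁)^(-1).
= (11.1×0.211/2.20)^(-1) = (1.065)^(-1) = 0.939 mol/L.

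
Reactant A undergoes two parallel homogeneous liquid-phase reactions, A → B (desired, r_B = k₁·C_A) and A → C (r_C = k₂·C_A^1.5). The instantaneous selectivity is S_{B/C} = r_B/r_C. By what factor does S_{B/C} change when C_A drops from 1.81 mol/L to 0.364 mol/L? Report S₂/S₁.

2.23

S_{B/C} = (k₁/k₂)·C_A^-0.5, so S₂/S₁ = (C_{A,2}/C_{A,1})^-0.5.
= (0.364/1.81)^(-0.5) = (0.2011)^(-0.5) = 2.23.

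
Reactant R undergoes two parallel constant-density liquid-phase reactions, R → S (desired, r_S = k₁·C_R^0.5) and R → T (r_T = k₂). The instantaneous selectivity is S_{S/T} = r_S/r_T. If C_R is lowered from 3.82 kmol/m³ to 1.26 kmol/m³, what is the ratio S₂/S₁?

0.574

S_{S/T} = (k₁/k₂)·C_R^0.5, so S₂/S₁ = (C_{R,2}/C_{R,1})^0.5.
= (1.26/3.82)^0.5 = (0.3298)^0.5 = 0.574.
Selectivity toward S falls as C_R falls — high-concentration operation is favoured.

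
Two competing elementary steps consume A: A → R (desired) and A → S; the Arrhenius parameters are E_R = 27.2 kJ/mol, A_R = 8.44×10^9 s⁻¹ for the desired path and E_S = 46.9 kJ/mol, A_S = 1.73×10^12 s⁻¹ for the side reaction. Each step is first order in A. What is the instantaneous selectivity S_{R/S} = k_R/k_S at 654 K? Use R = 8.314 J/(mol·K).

0.183

With equal orders, S_{R/S} = k_R/k_S = (A_R/A_S)·exp[(E_S−E_R)/(RT)].
(E_S−E_R)/(RT) = (46.9−27.2)×10³/(8.314×654) = 19700/5437 = 3.623.
k_R/k_S = (8.44×10^9/1.73×10^12)·exp(3.623) = 0.004879 × 37.45 = 0.183.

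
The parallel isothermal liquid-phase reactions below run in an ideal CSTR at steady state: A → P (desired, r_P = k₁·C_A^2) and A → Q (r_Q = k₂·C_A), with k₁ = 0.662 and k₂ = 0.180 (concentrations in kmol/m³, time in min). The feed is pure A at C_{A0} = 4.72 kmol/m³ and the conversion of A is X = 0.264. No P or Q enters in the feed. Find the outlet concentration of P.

1.16 kmol/m³

Exit C_A = C_{A0}(1−X) = 4.72×0.736 = 3.474 kmol/m³.
Rates in a CSTR are evaluated at the outlet concentration: r_P = 0.662×3.474^2 = 7.989, r_Q = 0.180×3.474 = 0.6253.
Fraction of consumed A going to P: r_P/(r_P+r_Q) = 0.9274.
C_P = 0.9274·C_{A0}·X = 0.9274×4.72×0.264 = 1.16 kmol/m³.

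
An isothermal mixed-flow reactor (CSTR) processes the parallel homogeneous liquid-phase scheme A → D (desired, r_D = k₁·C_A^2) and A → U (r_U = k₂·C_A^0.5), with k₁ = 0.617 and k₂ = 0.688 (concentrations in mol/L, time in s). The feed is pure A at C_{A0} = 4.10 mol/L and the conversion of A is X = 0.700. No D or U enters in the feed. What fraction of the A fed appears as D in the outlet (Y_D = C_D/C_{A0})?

Exit C_A = C_{A0}(1−X) = 4.10×0.300 = 1.230 mol/L.
A CSTR operates uniformly at the exit composition, giving r_D = 0.9335 and r_U = 0.7630 (each k·C_A^n at C_A = 1.230).
Fraction of consumed A going to D: r_D/(r_D+r_U) = 0.5502.
C_D = 0.5502·C_{A0}·X = 0.5502×4.10×0.700 = 1.58 mol/L; Y_D = C_D/C_{A0} = 0.385.

0.385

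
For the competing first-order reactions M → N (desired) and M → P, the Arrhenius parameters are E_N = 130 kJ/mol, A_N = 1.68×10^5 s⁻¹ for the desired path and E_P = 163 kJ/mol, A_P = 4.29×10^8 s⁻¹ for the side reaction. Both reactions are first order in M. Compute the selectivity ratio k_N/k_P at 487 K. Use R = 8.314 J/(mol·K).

1.36

With equal orders, S_{N/P} = k_N/k_P = (A_N/A_P)·exp[(E_P−E_N)/(RT)].
(E_P−E_N)/(RT) = (163−130)×10³/(8.314×487) = 33000/4049 = 8.150.
k_N/k_P = (1.68×10^5/4.29×10^8)·exp(8.150) = 3.916×10^-4 × 3465 = 1.36.
Since E_N < E_P, lowering the temperature improves selectivity toward N.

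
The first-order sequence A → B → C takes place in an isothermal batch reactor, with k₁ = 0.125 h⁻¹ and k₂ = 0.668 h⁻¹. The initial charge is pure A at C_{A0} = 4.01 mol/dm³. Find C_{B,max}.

Evaluating C_B at t_opt = ln(k₂/k₁)/(k₂−k₁) gives C_{B,max}/C_{A0} = (k₁/k₂)^[k₂/(k₂−k₁)].
= (0.125/0.668)^(0.668/(0.668−0.125)) = (0.1871)^(1.230) = 0.1272.
C_{B,max} = 0.1272×4.01 = 0.510 mol/dm³.

0.510 mol/dm³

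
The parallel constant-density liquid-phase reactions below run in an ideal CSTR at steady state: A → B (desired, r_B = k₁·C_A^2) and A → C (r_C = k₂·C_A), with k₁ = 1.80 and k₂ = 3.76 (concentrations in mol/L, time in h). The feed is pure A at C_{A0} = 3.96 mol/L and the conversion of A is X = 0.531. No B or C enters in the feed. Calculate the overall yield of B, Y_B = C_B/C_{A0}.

Exit C_A = C_{A0}(1−X) = 3.96×0.469 = 1.857 mol/L.
A CSTR operates uniformly at the exit composition, giving r_B = 6.209 and r_C = 6.983 (each k·C_A^n at C_A = 1.857).
Fraction of consumed A going to B: r_B/(r_B+r_C) = 0.4706.
C_B = 0.4706·C_{A0}·X = 0.4706×3.96×0.531 = 0.990 mol/L; Y_B = C_B/C_{A0} = 0.250.

0.250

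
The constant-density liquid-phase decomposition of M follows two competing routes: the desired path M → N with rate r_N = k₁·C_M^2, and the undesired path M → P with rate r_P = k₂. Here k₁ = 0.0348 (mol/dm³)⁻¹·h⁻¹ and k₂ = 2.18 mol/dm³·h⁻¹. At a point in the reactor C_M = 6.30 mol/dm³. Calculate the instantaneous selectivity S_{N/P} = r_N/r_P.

S_{N/P} = r_N/r_P = (k₁·C_M^2)/(k₂) = (k₁/k₂)·C_M^2.
= (0.0348×6.300^2) / (2.18) = 1.381/2.180 = 0.634.

0.634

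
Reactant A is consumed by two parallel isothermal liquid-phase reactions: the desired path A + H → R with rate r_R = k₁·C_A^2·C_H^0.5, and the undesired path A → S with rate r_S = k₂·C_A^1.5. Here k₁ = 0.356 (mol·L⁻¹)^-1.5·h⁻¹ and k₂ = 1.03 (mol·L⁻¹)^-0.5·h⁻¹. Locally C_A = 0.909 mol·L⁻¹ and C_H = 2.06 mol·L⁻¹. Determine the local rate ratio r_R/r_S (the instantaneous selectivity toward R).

S_{R/S} = r_R/r_S = (k₁·C_A^2·C_H^0.5)/(k₂·C_A^1.5) = (k₁/k₂)·C_A^0.5·C_H^0.5.
= (0.356×0.9090^2×2.060^0.5) / (1.03×0.9090^1.5) = 0.4222/0.8927 = 0.473.

0.473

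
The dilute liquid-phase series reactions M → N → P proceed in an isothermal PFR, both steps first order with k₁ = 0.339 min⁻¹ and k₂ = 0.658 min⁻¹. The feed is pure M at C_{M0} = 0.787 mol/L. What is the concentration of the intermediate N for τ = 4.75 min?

Solving the coupled first-order balances gives C_N(τ) = [k₁/(k₂−k₁)]·C_{M0}·(e^(−k₁τ) − e^(−k₂τ)).
e^(−k₁τ) = e^(−0.339×4.75) = e^(−1.610) = 0.1998; e^(−k₂τ) = e^(−3.126) = 0.04391.
C_N = 0.339×0.787/(0.658−0.339) × (0.1998−0.04391) = 0.8363×0.1559 = 0.1304 mol/L.

0.130 mol/L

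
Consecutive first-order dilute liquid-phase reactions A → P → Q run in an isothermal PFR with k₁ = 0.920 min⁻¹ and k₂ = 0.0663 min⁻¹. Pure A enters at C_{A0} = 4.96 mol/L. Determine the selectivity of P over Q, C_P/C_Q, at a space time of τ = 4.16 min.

For first-order series with pure A initially, C_P(τ) = k₁C_{A0}/(k₂−k₁)·(e^(−k₁τ) − e^(−k₂τ)).
e^(−k₁τ) = e^(−0.920×4.16) = e^(−3.827) = 0.02177; e^(−k₂τ) = e^(−0.2758) = 0.7590.
C_P = 0.920×4.96/(0.0663−0.920) × (0.02177−0.7590) = (-5.345)×(-0.7372) = 3.940 mol/L.
C_A = C_{A0}e^(−k₁τ) = 0.1080 mol/L, so C_Q = C_{A0}−C_A−C_P = 0.9116 mol/L; C_P/C_Q = 4.32.

4.32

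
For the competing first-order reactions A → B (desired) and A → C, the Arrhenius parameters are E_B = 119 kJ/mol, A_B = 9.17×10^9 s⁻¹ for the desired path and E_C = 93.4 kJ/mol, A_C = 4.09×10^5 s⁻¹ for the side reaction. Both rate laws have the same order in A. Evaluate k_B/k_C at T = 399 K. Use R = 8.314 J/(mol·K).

With equal orders, S_{B/C} = k_B/k_C = (A_B/A_C)·exp[(E_C−E_B)/(RT)].
(E_C−E_B)/(RT) = (93.4−119)×10³/(8.314×399) = -25600/3317 = -7.717.
k_B/k_C = (9.17×10^9/4.09×10^5)·exp(-7.717) = 22421 × 4.451×10^-4 = 9.98.
Since E_B > E_C, raising the temperature improves selectivity toward B.

9.98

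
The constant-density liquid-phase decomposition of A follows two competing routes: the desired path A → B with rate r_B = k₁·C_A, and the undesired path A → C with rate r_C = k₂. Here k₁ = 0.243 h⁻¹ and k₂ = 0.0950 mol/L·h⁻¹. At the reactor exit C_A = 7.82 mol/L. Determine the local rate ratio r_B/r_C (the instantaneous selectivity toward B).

S_{B/C} = r_B/r_C = (k₁·C_A)/(k₂) = (k₁/k₂)·C_A.
= (0.243×7.820) / (0.0950) = 1.900/0.09500 = 20.0.

20.0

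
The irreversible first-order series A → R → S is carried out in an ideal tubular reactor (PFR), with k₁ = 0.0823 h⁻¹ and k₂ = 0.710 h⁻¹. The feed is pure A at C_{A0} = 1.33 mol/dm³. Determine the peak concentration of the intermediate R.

0.116 mol/dm³

For a first-order series the maximum intermediate yield is C_{R,max}/C_{A0} = (k₁/k₂)^[k₂/(k₂−k₁)].
= (0.0823/0.710)^(0.710/(0.710−0.0823)) = (0.1159)^(1.131) = 0.08739.
C_{R,max} = 0.08739×1.33 = 0.116 mol/dm³.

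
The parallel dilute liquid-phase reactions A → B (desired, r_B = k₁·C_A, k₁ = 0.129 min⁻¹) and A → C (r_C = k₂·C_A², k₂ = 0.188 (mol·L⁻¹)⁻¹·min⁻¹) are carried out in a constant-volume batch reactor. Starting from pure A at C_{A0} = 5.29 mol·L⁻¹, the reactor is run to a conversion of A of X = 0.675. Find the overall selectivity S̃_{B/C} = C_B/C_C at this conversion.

0.212

C_A = C_{A0}(1−X) = 1.719 mol·L⁻¹.
Along a PFR/batch, dC_B/dC_A = −r_B/(r_B+r_C) = −k₁/(k₁+k₂·C_A).
Integrating from C_{A0} to C_A: C_B = (0.129/0.188)·ln[(0.129+0.188·5.29)/(0.129+0.188·1.72)] = 0.6862·ln(1.124/0.4522) = 0.6245 mol·L⁻¹.
C_C = (C_{A0}−C_A)−C_B = 2.946 mol·L⁻¹; S̃_{B/C} = 0.6245/2.946 = 0.212.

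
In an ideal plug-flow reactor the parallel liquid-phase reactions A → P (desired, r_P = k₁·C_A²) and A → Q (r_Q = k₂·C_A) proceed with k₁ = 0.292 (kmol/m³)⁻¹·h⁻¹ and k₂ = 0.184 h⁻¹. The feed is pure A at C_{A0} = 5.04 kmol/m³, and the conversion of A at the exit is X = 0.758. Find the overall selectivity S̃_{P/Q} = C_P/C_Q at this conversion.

4.41

C_A = C_{A0}(1−X) = 1.220 kmol/m³.
Along a PFR/batch, dC_Q/dC_A = −r_Q/(r_P+r_Q) = −k₂/(k₂+k₁·C_A).
Integrating from C_{A0} to C_A: C_Q = (0.184/0.292)·ln[(0.184+0.292·5.04)/(0.184+0.292·1.22)] = 0.6301·ln(1.656/0.5401) = 0.7058 kmol/m³.
Then C_P = (C_{A0}−C_A) − C_Q = 3.820 − 0.7058 = 3.114 kmol/m³.
S̃_{P/Q} = C_P/C_Q = 3.114/0.7058 = 4.41.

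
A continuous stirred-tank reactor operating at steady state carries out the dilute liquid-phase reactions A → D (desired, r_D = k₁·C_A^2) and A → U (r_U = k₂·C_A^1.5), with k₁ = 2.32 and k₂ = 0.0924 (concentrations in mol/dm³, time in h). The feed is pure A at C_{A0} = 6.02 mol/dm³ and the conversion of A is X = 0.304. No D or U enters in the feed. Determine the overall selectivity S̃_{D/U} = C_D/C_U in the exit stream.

51.4

Exit C_A = C_{A0}(1−X) = 6.02×0.696 = 4.190 mol/dm³.
A CSTR operates uniformly at the exit composition, giving r_D = 40.73 and r_U = 0.7925 (each k·C_A^n at C_A = 4.190).
Overall selectivity = C_D/C_U = r_Dτ/(r_Uτ) = r_D/r_U = 51.4.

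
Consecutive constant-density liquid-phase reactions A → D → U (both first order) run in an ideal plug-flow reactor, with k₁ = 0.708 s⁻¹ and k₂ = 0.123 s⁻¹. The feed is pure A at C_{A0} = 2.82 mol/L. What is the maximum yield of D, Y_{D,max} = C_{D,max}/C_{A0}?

At the optimum, C_{D,max}/C_{A0} = (k₁/k₂)^[k₂/(k₂−k₁)].
= (0.708/0.123)^(0.123/(0.123−0.708)) = (5.756)^(-0.2103) = 0.6921.

0.692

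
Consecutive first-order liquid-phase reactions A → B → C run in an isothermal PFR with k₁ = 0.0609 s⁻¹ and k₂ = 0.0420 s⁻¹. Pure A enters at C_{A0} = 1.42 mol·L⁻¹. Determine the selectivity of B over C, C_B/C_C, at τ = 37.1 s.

0.617

For first-order series with pure A initially, C_B(τ) = k₁C_{A0}/(k₂−k₁)·(e^(−k₁τ) − e^(−k₂τ)).
e^(−k₁τ) = e^(−0.0609×37.1) = e^(−2.259) = 0.1044; e^(−k₂τ) = e^(−1.558) = 0.2105.
C_B = 0.0609×1.42/(0.0420−0.0609) × (0.1044−0.2105) = (-4.576)×(-0.1061) = 0.4855 mol·L⁻¹.
C_A = C_{A0}e^(−k₁τ) = 0.1483 mol·L⁻¹, so C_C = C_{A0}−C_A−C_B = 0.7863 mol·L⁻¹; C_B/C_C = 0.617.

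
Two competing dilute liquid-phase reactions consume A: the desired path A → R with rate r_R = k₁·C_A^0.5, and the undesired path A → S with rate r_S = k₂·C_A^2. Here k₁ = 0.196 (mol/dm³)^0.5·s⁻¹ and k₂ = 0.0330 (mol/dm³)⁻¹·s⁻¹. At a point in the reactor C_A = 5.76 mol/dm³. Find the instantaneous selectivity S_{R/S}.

0.430

S_{R/S} = r_R/r_S = (k₁·C_A^0.5)/(k₂·C_A^2) = (k₁/k₂)·C_A^-1.5.
= (0.196×5.760^0.5) / (0.0330×5.760^2) = 0.4704/1.095 = 0.430.
The undesired path is higher order in A, so low C_A (CSTR or dilute feed) favours R.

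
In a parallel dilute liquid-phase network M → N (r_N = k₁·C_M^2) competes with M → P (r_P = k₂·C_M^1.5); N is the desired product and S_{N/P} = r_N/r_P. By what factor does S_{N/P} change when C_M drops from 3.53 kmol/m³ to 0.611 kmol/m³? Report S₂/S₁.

0.416

S_{N/P} = (k₁/k₂)·C_M^0.5, so S₂/S₁ = (C_{M,2}/C_{M,1})^0.5.
= (0.611/3.53)^0.5 = (0.1731)^0.5 = 0.416.
Selectivity toward N falls as C_M falls — high-concentration operation is favoured.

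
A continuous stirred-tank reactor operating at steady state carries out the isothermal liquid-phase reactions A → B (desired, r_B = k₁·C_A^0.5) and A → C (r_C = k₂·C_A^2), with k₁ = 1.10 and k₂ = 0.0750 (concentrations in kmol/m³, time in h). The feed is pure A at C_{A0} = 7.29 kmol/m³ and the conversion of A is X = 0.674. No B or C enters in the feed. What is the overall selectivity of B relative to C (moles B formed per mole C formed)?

Exit C_A = C_{A0}(1−X) = 7.29×0.326 = 2.377 kmol/m³.
A CSTR operates uniformly at the exit composition, giving r_B = 1.696 and r_C = 0.4236 (each k·C_A^n at C_A = 2.377).
Overall selectivity = C_B/C_C = r_Bτ/(r_Cτ) = r_B/r_C = 4.00.

4.00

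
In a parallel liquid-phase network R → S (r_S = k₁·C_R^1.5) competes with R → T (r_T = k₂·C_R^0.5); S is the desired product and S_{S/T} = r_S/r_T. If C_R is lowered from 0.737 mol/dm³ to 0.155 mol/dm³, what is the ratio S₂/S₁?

S_{S/T} = (k₁/k₂)·C_R, so S₂/S₁ = (C_{R,2}/C_{R,1}).
= 0.155/0.737 = 0.210.

0.210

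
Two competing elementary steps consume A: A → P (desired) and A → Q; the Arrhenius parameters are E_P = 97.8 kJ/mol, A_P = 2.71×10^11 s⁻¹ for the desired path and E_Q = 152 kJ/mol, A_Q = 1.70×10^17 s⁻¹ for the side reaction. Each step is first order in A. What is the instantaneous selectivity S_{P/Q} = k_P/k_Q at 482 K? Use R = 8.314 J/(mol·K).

With equal orders, S_{P/Q} = k_P/k_Q = (A_P/A_Q)·exp[(E_Q−E_P)/(RT)].
(E_Q−E_P)/(RT) = (152−97.8)×10³/(8.314×482) = 54200/4007 = 13.53.
k_P/k_Q = (2.71×10^11/1.70×10^17)·exp(13.53) = 1.594×10^-6 × 7.480×10^5 = 1.19.
Since E_P < E_Q, lowering the temperature improves selectivity toward P.

1.19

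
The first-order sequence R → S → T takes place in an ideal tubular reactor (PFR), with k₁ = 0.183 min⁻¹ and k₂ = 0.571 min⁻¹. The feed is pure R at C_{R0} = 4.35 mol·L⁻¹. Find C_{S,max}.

At the optimum, C_{S,max}/C_{R0} = (k₁/k₂)^[k₂/(k₂−k₁)].
= (0.183/0.571)^(0.571/(0.571−0.183)) = (0.3205)^(1.472) = 0.1874.
C_{S,max} = 0.1874×4.35 = 0.815 mol·L⁻¹.

0.815 mol·L⁻¹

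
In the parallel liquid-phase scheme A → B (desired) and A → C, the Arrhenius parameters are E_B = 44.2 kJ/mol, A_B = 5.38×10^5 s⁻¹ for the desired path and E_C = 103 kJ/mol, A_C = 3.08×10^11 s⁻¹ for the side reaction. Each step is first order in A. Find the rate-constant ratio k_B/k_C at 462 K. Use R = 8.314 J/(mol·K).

With equal orders, S_{B/C} = k_B/k_C = (A_B/A_C)·exp[(E_C−E_B)/(RT)].
(E_C−E_B)/(RT) = (103−44.2)×10³/(8.314×462) = 58800/3841 = 15.31.
k_B/k_C = (5.38×10^5/3.08×10^11)·exp(15.31) = 1.747×10^-6 × 4.449×10^6 = 7.77.

7.77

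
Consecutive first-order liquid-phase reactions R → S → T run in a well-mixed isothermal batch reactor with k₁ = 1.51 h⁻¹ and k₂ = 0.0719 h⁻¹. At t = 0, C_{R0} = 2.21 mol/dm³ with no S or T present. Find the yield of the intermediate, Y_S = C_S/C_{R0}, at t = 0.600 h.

0.581

The intermediate concentration in a first-order A→B→C sequence is C_S = k₁C_{R0}(e^(−k₁t) − e^(−k₂t))/(k₂−k₁).
e^(−k₁t) = e^(−1.51×0.600) = e^(−0.9060) = 0.4041; e^(−k₂t) = e^(−0.04314) = 0.9578.
C_S = 1.51×2.21/(0.0719−1.51) × (0.4041−0.9578) = (-2.320)×(-0.5536) = 1.285 mol/dm³.
Y_S = C_S/C_{R0} = 1.285/2.21 = 0.581.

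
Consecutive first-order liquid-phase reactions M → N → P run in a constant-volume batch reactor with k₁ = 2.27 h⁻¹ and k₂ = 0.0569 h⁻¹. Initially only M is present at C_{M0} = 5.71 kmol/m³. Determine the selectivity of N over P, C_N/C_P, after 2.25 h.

Solving the coupled first-order balances gives C_N(t) = [k₁/(k₂−k₁)]·C_{M0}·(e^(−k₁t) − e^(−k₂t)).
e^(−k₁t) = e^(−2.27×2.25) = e^(−5.107) = 0.006051; e^(−k₂t) = e^(−0.1280) = 0.8798.
C_N = 2.27×5.71/(0.0569−2.27) × (0.006051−0.8798) = (-5.857)×(-0.8738) = 5.118 kmol/m³.
C_M = C_{M0}e^(−k₁t) = 0.03455 kmol/m³, so C_P = C_{M0}−C_M−C_N = 0.5579 kmol/m³; C_N/C_P = 9.17.

9.17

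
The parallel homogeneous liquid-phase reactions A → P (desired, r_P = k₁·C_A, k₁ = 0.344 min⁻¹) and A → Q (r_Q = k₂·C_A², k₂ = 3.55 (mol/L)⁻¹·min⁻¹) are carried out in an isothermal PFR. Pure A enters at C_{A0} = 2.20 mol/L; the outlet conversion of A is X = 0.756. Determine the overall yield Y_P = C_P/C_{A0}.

0.0567

C_A = C_{A0}(1−X) = 0.5368 mol/L.
Along a PFR/batch, dC_P/dC_A = −r_P/(r_P+r_Q) = −k₁/(k₁+k₂·C_A).
Integrating from C_{A0} to C_A: C_P = (0.344/3.55)·ln[(0.344+3.55·2.20)/(0.344+3.55·0.537)] = 0.09690·ln(8.154/2.250) = 0.1248 mol/L.
Y_P = C_P/C_{A0} = 0.1248/2.20 = 0.0567.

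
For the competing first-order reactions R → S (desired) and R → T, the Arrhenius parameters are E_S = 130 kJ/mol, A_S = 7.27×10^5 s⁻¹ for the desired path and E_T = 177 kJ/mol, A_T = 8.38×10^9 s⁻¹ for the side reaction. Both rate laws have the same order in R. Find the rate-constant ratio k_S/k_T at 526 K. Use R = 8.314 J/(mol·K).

4.03

With equal orders, S_{S/T} = k_S/k_T = (A_S/A_T)·exp[(E_T−E_S)/(RT)].
(E_T−E_S)/(RT) = (177−130)×10³/(8.314×526) = 47000/4373 = 10.75.
k_S/k_T = (7.27×10^5/8.38×10^9)·exp(10.75) = 8.675×10^-5 × 46507 = 4.03.
Since E_S < E_T, lowering the temperature improves selectivity toward S.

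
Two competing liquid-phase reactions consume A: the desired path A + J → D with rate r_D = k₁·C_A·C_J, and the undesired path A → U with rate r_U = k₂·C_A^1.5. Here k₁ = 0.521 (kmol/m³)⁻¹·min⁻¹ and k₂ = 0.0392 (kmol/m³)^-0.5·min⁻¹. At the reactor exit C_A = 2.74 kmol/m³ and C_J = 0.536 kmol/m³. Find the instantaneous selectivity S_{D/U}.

4.30

S_{D/U} = r_D/r_U = (k₁·C_A·C_J)/(k₂·C_A^1.5) = (k₁/k₂)·C_A^-0.5·C_J.
= (0.521×2.740×0.5360) / (0.0392×2.740^1.5) = 0.7652/0.1778 = 4.30.
The undesired path is higher order in A, so low C_A (CSTR or dilute feed) favours D.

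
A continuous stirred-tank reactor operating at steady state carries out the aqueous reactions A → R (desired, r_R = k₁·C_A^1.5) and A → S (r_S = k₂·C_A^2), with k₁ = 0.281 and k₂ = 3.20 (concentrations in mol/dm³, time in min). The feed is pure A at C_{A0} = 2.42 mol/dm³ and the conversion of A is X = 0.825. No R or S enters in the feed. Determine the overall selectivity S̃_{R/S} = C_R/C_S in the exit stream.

0.135

Exit C_A = C_{A0}(1−X) = 2.42×0.175 = 0.4235 mol/dm³.
In a CSTR the entire volume is at exit conditions, so r_R = 0.281×0.4235^1.5 = 0.07744 and r_S = 3.20×0.4235^2 = 0.5739.
Overall selectivity = C_R/C_S = r_Rτ/(r_Sτ) = r_R/r_S = 0.135.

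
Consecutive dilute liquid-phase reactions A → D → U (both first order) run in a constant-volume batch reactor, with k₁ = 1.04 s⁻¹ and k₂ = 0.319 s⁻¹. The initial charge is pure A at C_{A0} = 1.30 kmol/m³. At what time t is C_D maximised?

1.64 s

The intermediate peaks when r₁ = r₂, i.e. k₁e^(−k₁t) = k₂e^(−k₂t), giving t_opt = ln(k₂/k₁)/(k₂−k₁).
= ln(0.319/1.04)/(0.319−1.04) = ln(0.3067)/-0.7210 = -1.182/-0.7210 = 1.64 s.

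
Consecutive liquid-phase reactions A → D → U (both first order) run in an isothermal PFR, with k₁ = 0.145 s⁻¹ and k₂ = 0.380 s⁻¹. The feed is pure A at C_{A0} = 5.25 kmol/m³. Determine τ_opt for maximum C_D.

The intermediate peaks when r₁ = r₂, i.e. k₁e^(−k₁τ) = k₂e^(−k₂τ), giving τ_opt = ln(k₂/k₁)/(k₂−k₁).
= ln(0.380/0.145)/(0.380−0.145) = ln(2.621)/0.2350 = 0.9634/0.2350 = 4.10 s.

4.10 s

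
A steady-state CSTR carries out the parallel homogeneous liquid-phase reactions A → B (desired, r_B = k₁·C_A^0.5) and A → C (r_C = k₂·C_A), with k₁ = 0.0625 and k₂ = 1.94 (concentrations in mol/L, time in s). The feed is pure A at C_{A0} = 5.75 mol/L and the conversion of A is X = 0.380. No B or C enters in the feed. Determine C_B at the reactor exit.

0.0367 mol/L

Exit C_A = C_{A0}(1−X) = 5.75×0.620 = 3.565 mol/L.
In a CSTR the entire volume is at exit conditions, so r_B = 0.0625×3.565^0.5 = 0.1180 and r_C = 1.94×3.565 = 6.916.
Fraction of consumed A going to B: r_B/(r_B+r_C) = 0.01678.
C_B = 0.01678·C_{A0}·X = 0.01678×5.75×0.380 = 0.0367 mol/L.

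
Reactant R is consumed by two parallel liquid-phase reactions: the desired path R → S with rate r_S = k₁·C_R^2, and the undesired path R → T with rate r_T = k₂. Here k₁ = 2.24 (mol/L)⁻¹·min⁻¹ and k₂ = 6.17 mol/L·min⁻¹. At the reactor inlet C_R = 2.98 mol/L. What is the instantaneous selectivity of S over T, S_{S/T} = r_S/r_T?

3.22

S_{S/T} = r_S/r_T = (k₁·C_R^2)/(k₂) = (k₁/k₂)·C_R^2.
= (2.24×2.980^2) / (6.17) = 19.89/6.170 = 3.22.
Since the desired path is higher order in R, keeping C_R high (PFR or concentrated feed) favours S.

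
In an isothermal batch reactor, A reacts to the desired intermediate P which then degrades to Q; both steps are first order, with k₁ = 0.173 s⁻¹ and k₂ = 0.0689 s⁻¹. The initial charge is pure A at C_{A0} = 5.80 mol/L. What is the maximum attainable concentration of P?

3.15 mol/L

For a first-order series the maximum intermediate yield is C_{P,max}/C_{A0} = (k₁/k₂)^[k₂/(k₂−k₁)].
= (0.173/0.0689)^(0.0689/(0.0689−0.173)) = (2.511)^(-0.6619) = 0.5437.
C_{P,max} = 0.5437×5.80 = 3.15 mol/L.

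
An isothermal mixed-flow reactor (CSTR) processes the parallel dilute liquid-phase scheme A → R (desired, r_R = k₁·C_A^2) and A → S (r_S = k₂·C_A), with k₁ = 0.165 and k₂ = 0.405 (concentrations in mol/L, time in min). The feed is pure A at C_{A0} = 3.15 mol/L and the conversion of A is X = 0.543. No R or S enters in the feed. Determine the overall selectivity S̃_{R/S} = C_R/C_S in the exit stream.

Exit C_A = C_{A0}(1−X) = 3.15×0.457 = 1.440 mol/L.
Rates in a CSTR are evaluated at the outlet concentration: r_R = 0.165×1.440^2 = 0.3419, r_S = 0.405×1.440 = 0.5830.
Overall selectivity = C_R/C_S = r_Rτ/(r_Sτ) = r_R/r_S = 0.586.

0.586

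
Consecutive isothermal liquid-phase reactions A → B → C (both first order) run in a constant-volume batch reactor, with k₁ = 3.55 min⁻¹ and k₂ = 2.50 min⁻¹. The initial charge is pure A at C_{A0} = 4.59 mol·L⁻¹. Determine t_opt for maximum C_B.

Setting dC_B/dt = 0 gives t_opt = ln(k₂/k₁)/(k₂−k₁).
= ln(2.50/3.55)/(2.50−3.55) = ln(0.7042)/-1.050 = -0.3507/-1.050 = 0.334 min.

0.334 min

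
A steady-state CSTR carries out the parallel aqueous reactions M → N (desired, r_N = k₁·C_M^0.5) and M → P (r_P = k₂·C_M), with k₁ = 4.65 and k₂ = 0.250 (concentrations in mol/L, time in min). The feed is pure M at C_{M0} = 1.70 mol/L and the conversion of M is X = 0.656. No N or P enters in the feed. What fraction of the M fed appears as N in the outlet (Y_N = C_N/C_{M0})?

0.630

Exit C_M = C_{M0}(1−X) = 1.70×0.344 = 0.5848 mol/L.
In a CSTR the entire volume is at exit conditions, so r_N = 4.65×0.5848^0.5 = 3.556 and r_P = 0.250×0.5848 = 0.1462.
Fraction of consumed M going to N: r_N/(r_N+r_P) = 0.9605.
C_N = 0.9605·C_{M0}·X = 0.9605×1.70×0.656 = 1.07 mol/L; Y_N = C_N/C_{M0} = 0.630.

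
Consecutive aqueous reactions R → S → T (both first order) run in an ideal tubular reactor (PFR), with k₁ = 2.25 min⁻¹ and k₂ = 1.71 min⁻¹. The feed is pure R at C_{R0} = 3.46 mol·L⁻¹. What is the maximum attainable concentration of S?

At the optimum, C_{S,max}/C_{R0} = (k₁/k₂)^[k₂/(k₂−k₁)].
= (2.25/1.71)^(1.71/(1.71−2.25)) = (1.316)^(-3.167) = 0.4193.
C_{S,max} = 0.4193×3.46 = 1.45 mol·L⁻¹.

1.45 mol·L⁻¹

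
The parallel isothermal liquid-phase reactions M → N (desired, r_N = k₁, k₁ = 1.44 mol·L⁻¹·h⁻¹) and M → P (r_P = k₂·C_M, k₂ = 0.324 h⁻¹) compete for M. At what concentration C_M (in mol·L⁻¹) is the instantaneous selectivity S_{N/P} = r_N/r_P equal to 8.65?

0.514 mol·L⁻¹

S_{N/P} = (k₁/k₂)·C_M⁻¹ ⇒ C_M = (S·k₂/k₁)^(-1).
= (8.65×0.324/1.44)^(-1) = (1.946)^(-1) = 0.514 mol·L⁻¹.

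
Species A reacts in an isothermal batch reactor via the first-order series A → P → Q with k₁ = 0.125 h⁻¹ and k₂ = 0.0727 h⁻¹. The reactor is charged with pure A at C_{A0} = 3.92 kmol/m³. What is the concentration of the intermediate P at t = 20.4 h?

The intermediate concentration in a first-order A→B→C sequence is C_P = k₁C_{A0}(e^(−k₁t) − e^(−k₂t))/(k₂−k₁).
e^(−k₁t) = e^(−0.125×20.4) = e^(−2.550) = 0.07808; e^(−k₂t) = e^(−1.483) = 0.2269.
C_P = 0.125×3.92/(0.0727−0.125) × (0.07808−0.2269) = (-9.369)×(-0.1489) = 1.395 kmol/m³.

1.39 kmol/m³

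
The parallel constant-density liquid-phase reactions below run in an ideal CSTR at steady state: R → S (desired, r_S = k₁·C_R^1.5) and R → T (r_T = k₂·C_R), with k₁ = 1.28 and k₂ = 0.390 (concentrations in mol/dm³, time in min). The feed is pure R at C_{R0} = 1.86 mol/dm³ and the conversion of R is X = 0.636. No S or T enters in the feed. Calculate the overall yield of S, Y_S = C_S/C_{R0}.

Exit C_R = C_{R0}(1−X) = 1.86×0.364 = 0.6770 mol/dm³.
A CSTR operates uniformly at the exit composition, giving r_S = 0.7131 and r_T = 0.2640 (each k·C_R^n at C_R = 0.6770).
Fraction of consumed R going to S: r_S/(r_S+r_T) = 0.7298.
C_S = 0.7298·C_{R0}·X = 0.7298×1.86×0.636 = 0.863 mol/dm³; Y_S = C_S/C_{R0} = 0.464.

0.464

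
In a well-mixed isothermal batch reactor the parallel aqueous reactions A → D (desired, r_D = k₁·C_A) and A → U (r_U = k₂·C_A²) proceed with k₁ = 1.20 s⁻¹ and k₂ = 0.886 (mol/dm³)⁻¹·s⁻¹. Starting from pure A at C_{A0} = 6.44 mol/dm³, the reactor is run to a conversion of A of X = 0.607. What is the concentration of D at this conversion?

0.943 mol/dm³

C_A = C_{A0}(1−X) = 2.531 mol/dm³.
Along a PFR/batch, dC_D/dC_A = −r_D/(r_D+r_U) = −k₁/(k₁+k₂·C_A).
Integrating from C_{A0} to C_A: C_D = (1.20/0.886)·ln[(1.20+0.886·6.44)/(1.20+0.886·2.53)] = 1.354·ln(6.906/3.442) = 0.9429 mol/dm³.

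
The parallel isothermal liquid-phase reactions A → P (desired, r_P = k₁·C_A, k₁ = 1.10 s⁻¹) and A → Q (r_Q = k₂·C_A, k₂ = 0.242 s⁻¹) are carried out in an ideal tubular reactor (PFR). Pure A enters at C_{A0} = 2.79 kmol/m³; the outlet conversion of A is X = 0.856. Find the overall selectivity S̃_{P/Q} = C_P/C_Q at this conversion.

4.55

C_A = C_{A0}(1−X) = 0.4018 kmol/m³.
Both paths are first order in A, so the instantaneous fraction to P is constant: dC_P/d(−C_A) = k₁/(k₁+k₂) = 0.8197.
C_P = 0.8197·(C_{A0}−C_A) = 0.8197×2.388 = 1.96 kmol/m³.
C_Q = (C_{A0}−C_A)−C_P = 0.4307 kmol/m³; S̃_{P/Q} = 1.958/0.4307 = 4.55.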